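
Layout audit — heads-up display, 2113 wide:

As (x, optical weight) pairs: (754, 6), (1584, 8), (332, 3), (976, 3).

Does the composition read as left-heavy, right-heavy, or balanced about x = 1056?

balanced

Total weight = 6 + 8 + 3 + 3 = 20.
x: (6·754 + 8·1584 + 3·332 + 3·976) / 20 = 21120 / 20 ≈ 1056.00
That equals the midline 1056 — balanced.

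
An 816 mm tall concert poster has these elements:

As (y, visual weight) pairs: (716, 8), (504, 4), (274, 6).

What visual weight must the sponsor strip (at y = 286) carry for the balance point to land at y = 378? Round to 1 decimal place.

w ≈ 28.1

Existing Σw = 18 (8 + 4 + 6); existing moment 8·716 + 4·504 + 6·274 = 9388.
For the centroid to hit 378: (9388 + w·286) / (18 + w) = 378.
Rearranging, w·(286 − 378) = 378·18 − 9388 = -2584, so w ≈ -2584/-92 = 28.09.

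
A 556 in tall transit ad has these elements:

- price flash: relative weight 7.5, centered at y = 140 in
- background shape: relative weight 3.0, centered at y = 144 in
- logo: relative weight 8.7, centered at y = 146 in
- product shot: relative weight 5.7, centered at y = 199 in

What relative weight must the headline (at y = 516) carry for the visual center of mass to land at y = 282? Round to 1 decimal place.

w ≈ 13.4

Existing Σw = 24.9 (7.5 + 3.0 + 8.7 + 5.7); existing moment 7.5·140 + 3.0·144 + 8.7·146 + 5.7·199 = 3886.5.
Balance at y = 282 requires (3886.5 + w·516) / (24.9 + w) = 282.
Rearranging, w·(516 − 282) = 282·24.9 − 3886.5 = 3135.3, so w ≈ 3135.3/234 = 13.40.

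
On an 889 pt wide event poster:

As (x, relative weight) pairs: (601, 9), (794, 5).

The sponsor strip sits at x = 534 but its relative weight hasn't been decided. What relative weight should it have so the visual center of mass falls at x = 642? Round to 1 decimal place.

w ≈ 3.6

Known weights sum to 9 + 5 = 14; their moment is 9·601 + 5·794 = 9379.
For the centroid to hit 642: (9379 + w·534) / (14 + w) = 642.
Rearranging, w·(534 − 642) = 642·14 − 9379 = -391, so w ≈ -391/-108 = 3.62.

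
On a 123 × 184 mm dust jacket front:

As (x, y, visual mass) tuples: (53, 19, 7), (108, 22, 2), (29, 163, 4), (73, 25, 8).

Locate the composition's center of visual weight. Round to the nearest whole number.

Total weight = 7 + 2 + 4 + 8 = 21.
x: (7·53 + 2·108 + 4·29 + 8·73) / 21 = 1287 / 21 ≈ 61.29
y: (7·19 + 2·22 + 4·163 + 8·25) / 21 = 1029 / 21 ≈ 49.00

(61, 49)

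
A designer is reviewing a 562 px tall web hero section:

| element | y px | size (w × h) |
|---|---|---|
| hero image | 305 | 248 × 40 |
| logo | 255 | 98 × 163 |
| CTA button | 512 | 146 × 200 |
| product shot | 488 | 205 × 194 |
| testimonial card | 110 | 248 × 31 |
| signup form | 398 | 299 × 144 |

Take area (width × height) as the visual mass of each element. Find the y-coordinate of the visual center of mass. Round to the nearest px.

y ≈ 408

Taking area as weight: hero image 248·40 = 9920, logo 98·163 = 15974, CTA button 146·200 = 29200, product shot 205·194 = 39770, testimonial card 248·31 = 7688, signup form 299·144 = 43056. Sum 145608.
y-moment: 9920·305 + 15974·255 + 29200·512 + 39770·488 + 7688·110 + 43056·398 = 59439098; centroid 59439098/145608 ≈ 408.21.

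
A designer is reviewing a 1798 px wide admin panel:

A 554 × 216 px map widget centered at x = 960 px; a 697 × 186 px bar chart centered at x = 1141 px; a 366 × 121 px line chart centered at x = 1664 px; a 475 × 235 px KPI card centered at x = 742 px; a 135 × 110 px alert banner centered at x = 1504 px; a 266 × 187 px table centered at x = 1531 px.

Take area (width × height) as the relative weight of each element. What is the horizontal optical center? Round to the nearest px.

x ≈ 1102

Taking area as weight: map widget 554·216 = 119664, bar chart 697·186 = 129642, line chart 366·121 = 44286, KPI card 475·235 = 111625, alert banner 135·110 = 14850, table 266·187 = 49742. Sum 469809.
x-moment: 119664·960 + 129642·1141 + 44286·1664 + 111625·742 + 14850·1504 + 49742·1531 = 517806018; centroid 517806018/469809 ≈ 1102.16.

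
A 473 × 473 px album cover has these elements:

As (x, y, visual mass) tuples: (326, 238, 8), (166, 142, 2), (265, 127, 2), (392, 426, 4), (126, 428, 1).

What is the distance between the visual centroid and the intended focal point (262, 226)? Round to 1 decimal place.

Σw = 8 + 2 + 2 + 4 + 1 = 17.
x-moment: 8·326 + 2·166 + 2·265 + 4·392 + 1·126 = 5164; centroid 5164/17 ≈ 303.76.
y-moment: 8·238 + 2·142 + 2·127 + 4·426 + 1·428 = 4574; centroid 4574/17 ≈ 269.06.
Relative to (262, 226): Δ = (41.76, 43.06); |Δ| = √(41.76² + 43.06²) ≈ 59.99.

≈ 60.0 px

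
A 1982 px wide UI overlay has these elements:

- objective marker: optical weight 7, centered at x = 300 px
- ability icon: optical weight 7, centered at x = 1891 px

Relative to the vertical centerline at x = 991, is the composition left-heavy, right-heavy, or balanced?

right-heavy

Total weight = 7 + 7 = 14.
x-moment: 7·300 + 7·1891 = 15337; centroid 15337/14 ≈ 1095.50.
1095.5 lies right of the midline 991, so the layout is right-heavy.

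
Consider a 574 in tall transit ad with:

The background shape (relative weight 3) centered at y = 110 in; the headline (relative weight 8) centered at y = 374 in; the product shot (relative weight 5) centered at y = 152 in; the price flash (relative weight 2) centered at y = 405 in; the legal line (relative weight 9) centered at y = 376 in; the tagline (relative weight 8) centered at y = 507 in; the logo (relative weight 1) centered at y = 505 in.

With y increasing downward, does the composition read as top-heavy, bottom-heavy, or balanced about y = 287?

bottom-heavy

Weights sum to 3 + 8 + 5 + 2 + 9 + 8 + 1 = 36.
y: moment 12837 / weight 36 ≈ 356.58
Since 356.6 is below (larger y than) 287, the composition reads bottom-heavy.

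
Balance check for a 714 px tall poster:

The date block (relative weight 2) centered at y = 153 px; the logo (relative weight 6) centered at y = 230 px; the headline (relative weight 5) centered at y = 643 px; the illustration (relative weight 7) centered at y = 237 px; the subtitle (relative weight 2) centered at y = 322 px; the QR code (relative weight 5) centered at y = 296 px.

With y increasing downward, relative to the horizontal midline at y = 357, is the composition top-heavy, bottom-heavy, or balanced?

Weights sum to 2 + 6 + 5 + 7 + 2 + 5 = 27.
y-moment: 2·153 + 6·230 + 5·643 + 7·237 + 2·322 + 5·296 = 8684; centroid 8684/27 ≈ 321.63.
Since 321.6 is above (smaller y than) 357, the composition reads top-heavy.

top-heavy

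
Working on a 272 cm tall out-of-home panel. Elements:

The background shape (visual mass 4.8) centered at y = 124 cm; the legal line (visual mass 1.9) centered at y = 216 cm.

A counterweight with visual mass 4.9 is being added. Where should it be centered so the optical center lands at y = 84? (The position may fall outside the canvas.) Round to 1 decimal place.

After adding the counterweight, total weight = 4.8 + 1.9 + 4.9 = 11.6.
y: target moment 11.6×84 = 974.4; current 4.8·124 + 1.9·216 = 1005.6; the counterweight supplies -31.2, so y = -31.2/4.9 ≈ -6.37.

y ≈ -6.4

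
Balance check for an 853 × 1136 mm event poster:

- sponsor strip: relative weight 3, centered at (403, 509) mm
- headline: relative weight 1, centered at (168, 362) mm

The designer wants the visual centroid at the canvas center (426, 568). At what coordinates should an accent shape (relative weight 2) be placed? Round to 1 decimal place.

New total weight: (3 + 1) + 2 = 6.
Along x: (1377 + 2·x) / 6 = 426 (existing moment 3·403 + 1·168 = 1377) ⇒ x = (2556 − 1377) / 2 ≈ 589.50.
Along y: (1889 + 2·y) / 6 = 568 (existing moment 3·509 + 1·362 = 1889) ⇒ y = (3408 − 1889) / 2 ≈ 759.50.

(589.5, 759.5)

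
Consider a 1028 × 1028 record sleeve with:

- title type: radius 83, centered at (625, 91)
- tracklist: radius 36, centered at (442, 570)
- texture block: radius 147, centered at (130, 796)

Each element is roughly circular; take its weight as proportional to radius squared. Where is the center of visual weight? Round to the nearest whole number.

(258, 623)

r² weights: title type 83² = 6889, tracklist 36² = 1296, texture block 147² = 21609. Total = 29794.
x-moment: 6889·625 + 1296·442 + 21609·130 = 7687627; centroid 7687627/29794 ≈ 258.03.
y-moment: 6889·91 + 1296·570 + 21609·796 = 18566383; centroid 18566383/29794 ≈ 623.16.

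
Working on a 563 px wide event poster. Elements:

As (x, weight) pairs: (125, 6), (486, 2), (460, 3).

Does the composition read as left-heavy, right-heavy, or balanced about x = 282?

Σw = 6 + 2 + 3 = 11.
x: (6·125 + 2·486 + 3·460) / 11 = 3102 / 11 ≈ 282.00
282.00 = 282 exactly: balanced.

balanced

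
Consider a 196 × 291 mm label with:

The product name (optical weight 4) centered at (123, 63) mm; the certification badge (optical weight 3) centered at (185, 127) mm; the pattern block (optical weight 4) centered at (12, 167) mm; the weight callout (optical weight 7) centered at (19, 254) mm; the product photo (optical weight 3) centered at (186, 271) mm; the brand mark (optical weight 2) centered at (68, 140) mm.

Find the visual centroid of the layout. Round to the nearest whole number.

(84, 181)

Weights sum to 4 + 3 + 4 + 7 + 3 + 2 = 23.
x: moment 1922 / weight 23 ≈ 83.57
Σw·y = 4172; ȳ = 4172/23 ≈ 181.39.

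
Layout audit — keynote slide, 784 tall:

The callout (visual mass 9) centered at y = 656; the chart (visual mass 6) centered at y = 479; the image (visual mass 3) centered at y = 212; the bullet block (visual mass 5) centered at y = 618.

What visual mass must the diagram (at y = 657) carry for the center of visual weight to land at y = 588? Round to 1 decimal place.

w ≈ 14.8

Fixed elements: Σw = 9 + 6 + 3 + 5 = 23, Σw·y = 9·656 + 6·479 + 3·212 + 5·618 = 12504.
Balance at y = 588 requires (12504 + w·657) / (23 + w) = 588.
Rearranging, w·(657 − 588) = 588·23 − 12504 = 1020, so w ≈ 1020/69 = 14.78.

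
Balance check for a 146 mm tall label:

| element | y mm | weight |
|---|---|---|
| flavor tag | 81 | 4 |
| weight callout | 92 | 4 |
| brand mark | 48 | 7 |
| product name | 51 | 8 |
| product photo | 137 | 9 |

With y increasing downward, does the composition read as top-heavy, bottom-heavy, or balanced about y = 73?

Σw = 4 + 4 + 7 + 8 + 9 = 32.
Σw·y = 4·81 + 4·92 + 7·48 + 8·51 + 9·137 = 2669, so ȳ = 2669/32 ≈ 83.41.
83.4 lies below (larger y than) the midline 73, so the layout is bottom-heavy.

bottom-heavy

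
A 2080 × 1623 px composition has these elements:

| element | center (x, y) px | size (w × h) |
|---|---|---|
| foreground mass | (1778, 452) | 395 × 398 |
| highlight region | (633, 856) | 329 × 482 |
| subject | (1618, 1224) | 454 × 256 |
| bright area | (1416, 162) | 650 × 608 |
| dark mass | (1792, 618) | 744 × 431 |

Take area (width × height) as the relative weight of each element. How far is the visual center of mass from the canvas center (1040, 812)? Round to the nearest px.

Taking area as weight: foreground mass 395·398 = 157210, highlight region 329·482 = 158578, subject 454·256 = 116224, bright area 650·608 = 395200, dark mass 744·431 = 320664. Sum 1147876.
x: (157210·1778 + 158578·633 + 116224·1618 + 395200·1416 + 320664·1792) / 1147876 = 1702182774 / 1147876 ≈ 1482.90
y: (157210·452 + 158578·856 + 116224·1224 + 395200·162 + 320664·618) / 1147876 = 611252616 / 1147876 ≈ 532.51
Relative to (1040, 812): Δ = (442.90, -279.49); |Δ| = √(442.90² + -279.49²) ≈ 523.71.

≈ 524 px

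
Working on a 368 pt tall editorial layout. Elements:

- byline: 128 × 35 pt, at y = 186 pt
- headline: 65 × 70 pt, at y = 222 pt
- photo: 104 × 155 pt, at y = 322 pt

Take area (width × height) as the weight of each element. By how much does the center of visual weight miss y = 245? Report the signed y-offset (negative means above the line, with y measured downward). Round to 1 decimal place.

≈ 34.7 pt

Areas: byline 128·35 = 4480, headline 65·70 = 4550, photo 104·155 = 16120. Total weight = 25150.
y-moment: 4480·186 + 4550·222 + 16120·322 = 7034020; centroid 7034020/25150 ≈ 279.68.
Offset from y = 245: 279.68 − 245 ≈ 34.68.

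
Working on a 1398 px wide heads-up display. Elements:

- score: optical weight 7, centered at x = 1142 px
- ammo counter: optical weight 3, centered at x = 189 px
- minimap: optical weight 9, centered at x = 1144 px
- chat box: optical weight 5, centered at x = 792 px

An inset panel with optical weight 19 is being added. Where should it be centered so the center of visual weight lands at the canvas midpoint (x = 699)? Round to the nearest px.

x ≈ 381

With the inset panel, Σw becomes 7 + 3 + 9 + 5 + 19 = 43.
x: need Σw·x = 43·699 = 30057. Existing = 7·1142 + 3·189 + 9·1144 + 5·792 = 22817. Remainder 7240 / 19 ≈ 381.05.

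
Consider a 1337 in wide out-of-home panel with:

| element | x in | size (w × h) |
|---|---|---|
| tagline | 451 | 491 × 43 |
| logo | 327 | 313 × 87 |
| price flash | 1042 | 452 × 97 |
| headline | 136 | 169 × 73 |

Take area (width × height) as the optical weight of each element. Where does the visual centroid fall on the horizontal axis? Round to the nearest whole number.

x ≈ 629

Areas → weights: tagline 491·43 = 21113, logo 313·87 = 27231, price flash 452·97 = 43844, headline 169·73 = 12337; Σw = 104525.
x-moment: 21113·451 + 27231·327 + 43844·1042 + 12337·136 = 65789780; centroid 65789780/104525 ≈ 629.42.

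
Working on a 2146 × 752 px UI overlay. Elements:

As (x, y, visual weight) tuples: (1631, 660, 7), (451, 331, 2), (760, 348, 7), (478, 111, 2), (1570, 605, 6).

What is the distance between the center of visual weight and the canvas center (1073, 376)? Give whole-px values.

≈ 142 px

Weights sum to 7 + 2 + 7 + 2 + 6 = 24.
x-moment: 7·1631 + 2·451 + 7·760 + 2·478 + 6·1570 = 28015; centroid 28015/24 ≈ 1167.29.
y-moment: 7·660 + 2·331 + 7·348 + 2·111 + 6·605 = 11570; centroid 11570/24 ≈ 482.08.
Relative to (1073, 376): Δ = (94.29, 106.08); |Δ| = √(94.29² + 106.08²) ≈ 141.93.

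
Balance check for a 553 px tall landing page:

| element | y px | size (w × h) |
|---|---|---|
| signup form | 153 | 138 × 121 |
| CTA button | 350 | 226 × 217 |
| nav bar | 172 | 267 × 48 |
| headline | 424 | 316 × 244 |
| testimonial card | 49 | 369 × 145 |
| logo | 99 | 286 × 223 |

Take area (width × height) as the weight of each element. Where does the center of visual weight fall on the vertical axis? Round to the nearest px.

y ≈ 233

Taking area as weight: signup form 138·121 = 16698, CTA button 226·217 = 49042, nav bar 267·48 = 12816, headline 316·244 = 77104, testimonial card 369·145 = 53505, logo 286·223 = 63778. Sum 272943.
Σw·y = 63551709; ȳ = 63551709/272943 ≈ 232.84.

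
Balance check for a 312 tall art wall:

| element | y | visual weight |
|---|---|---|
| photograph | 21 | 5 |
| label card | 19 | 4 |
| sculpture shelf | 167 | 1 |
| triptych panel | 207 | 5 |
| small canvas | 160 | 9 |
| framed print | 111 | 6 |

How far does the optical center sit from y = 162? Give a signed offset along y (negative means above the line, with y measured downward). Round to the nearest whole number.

Σw = 5 + 4 + 1 + 5 + 9 + 6 = 30.
y-moment: 5·21 + 4·19 + 1·167 + 5·207 + 9·160 + 6·111 = 3489; centroid 3489/30 ≈ 116.30.
Difference: 116.30 − 162 ≈ -45.70.

≈ -46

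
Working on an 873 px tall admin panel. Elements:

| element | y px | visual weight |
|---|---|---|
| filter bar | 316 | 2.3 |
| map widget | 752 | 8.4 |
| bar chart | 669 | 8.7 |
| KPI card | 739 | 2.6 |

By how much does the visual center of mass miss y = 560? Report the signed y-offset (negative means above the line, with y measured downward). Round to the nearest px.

Total weight = 2.3 + 8.4 + 8.7 + 2.6 = 22.0.
Σw·y = 2.3·316 + 8.4·752 + 8.7·669 + 2.6·739 = 14785.3, so ȳ = 14785.3/22.0 ≈ 672.06.
Against y = 560, that's 672.06 − 560 = 112.06.

≈ 112 px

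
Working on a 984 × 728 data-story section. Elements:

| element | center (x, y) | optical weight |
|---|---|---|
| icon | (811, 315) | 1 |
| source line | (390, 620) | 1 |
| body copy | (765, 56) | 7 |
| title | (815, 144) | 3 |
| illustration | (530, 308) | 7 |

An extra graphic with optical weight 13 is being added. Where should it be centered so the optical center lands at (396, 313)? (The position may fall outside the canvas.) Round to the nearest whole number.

(-3, 469)

New total weight: (1 + 1 + 7 + 3 + 7) + 13 = 32.
Along x: (12711 + 13·x) / 32 = 396 (existing moment 1·811 + 1·390 + 7·765 + 3·815 + 7·530 = 12711) ⇒ x = (12672 − 12711) / 13 ≈ -3.00.
Along y: (3915 + 13·y) / 32 = 313 (existing moment 1·315 + 1·620 + 7·56 + 3·144 + 7·308 = 3915) ⇒ y = (10016 − 3915) / 13 ≈ 469.31.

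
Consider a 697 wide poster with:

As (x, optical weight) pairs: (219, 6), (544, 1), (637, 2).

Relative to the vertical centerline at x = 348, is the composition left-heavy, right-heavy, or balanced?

Σw = 6 + 1 + 2 = 9.
x: (6·219 + 1·544 + 2·637) / 9 = 3132 / 9 ≈ 348.00
348.00 = 348 exactly: balanced.

balanced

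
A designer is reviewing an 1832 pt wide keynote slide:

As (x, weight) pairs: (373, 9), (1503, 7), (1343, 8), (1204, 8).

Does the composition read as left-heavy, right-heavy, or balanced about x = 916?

Weights sum to 9 + 7 + 8 + 8 = 32.
x-moment: 9·373 + 7·1503 + 8·1343 + 8·1204 = 34254; centroid 34254/32 ≈ 1070.44.
Since 1070.4 is right of 916, the composition reads right-heavy.

right-heavy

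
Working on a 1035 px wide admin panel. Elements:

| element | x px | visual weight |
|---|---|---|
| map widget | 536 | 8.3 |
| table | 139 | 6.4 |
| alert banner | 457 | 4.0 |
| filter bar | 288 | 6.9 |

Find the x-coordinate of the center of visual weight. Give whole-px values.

x ≈ 358

Σw = 8.3 + 6.4 + 4.0 + 6.9 = 25.6.
x-moment: 8.3·536 + 6.4·139 + 4.0·457 + 6.9·288 = 9153.6; centroid 9153.6/25.6 ≈ 357.56.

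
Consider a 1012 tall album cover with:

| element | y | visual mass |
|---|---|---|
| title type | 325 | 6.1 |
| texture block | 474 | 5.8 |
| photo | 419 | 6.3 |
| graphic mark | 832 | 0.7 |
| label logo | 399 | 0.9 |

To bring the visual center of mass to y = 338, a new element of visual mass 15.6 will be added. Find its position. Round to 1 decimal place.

With the new element, Σw becomes 6.1 + 5.8 + 6.3 + 0.7 + 0.9 + 15.6 = 35.4.
y: target moment 35.4×338 = 11965.2; current 6.1·325 + 5.8·474 + 6.3·419 + 0.7·832 + 0.9·399 = 8312.9; the new element supplies 3652.3, so y = 3652.3/15.6 ≈ 234.12.

y ≈ 234.1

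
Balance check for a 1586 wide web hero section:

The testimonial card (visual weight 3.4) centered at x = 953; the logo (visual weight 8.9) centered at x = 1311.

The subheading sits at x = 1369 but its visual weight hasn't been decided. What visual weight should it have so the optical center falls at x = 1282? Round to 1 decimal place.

w ≈ 9.9

Fixed elements: Σw = 3.4 + 8.9 = 12.3, Σw·x = 3.4·953 + 8.9·1311 = 14908.1.
Balance at x = 1282 requires (14908.1 + w·1369) / (12.3 + w) = 1282.
So w = (1282·12.3 − 14908.1)/(1369 − 1282) = 860.5/87 ≈ 9.89.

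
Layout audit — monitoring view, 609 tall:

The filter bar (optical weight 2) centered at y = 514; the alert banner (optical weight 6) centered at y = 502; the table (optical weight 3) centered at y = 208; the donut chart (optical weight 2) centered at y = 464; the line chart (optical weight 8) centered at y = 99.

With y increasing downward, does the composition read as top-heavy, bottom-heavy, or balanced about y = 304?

Σw = 2 + 6 + 3 + 2 + 8 = 21.
Σw·y = 2·514 + 6·502 + 3·208 + 2·464 + 8·99 = 6384, so ȳ = 6384/21 ≈ 304.00.
That equals the midline 304 — balanced.

balanced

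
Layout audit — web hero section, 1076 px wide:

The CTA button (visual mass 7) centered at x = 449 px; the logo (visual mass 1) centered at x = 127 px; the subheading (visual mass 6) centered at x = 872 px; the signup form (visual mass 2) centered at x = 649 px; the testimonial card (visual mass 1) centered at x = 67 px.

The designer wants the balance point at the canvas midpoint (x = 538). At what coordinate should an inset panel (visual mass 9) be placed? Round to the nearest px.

After adding the inset panel, total weight = 7 + 1 + 6 + 2 + 1 + 9 = 26.
x: target moment 26×538 = 13988; current 7·449 + 1·127 + 6·872 + 2·649 + 1·67 = 9867; the inset panel supplies 4121, so x = 4121/9 ≈ 457.89.

x ≈ 458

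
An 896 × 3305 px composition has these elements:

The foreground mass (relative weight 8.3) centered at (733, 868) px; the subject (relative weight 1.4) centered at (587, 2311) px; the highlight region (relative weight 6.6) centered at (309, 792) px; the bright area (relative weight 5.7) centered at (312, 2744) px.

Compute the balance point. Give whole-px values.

Total weight = 8.3 + 1.4 + 6.6 + 5.7 = 22.0.
x: (8.3·733 + 1.4·587 + 6.6·309 + 5.7·312) / 22.0 = 10723.5 / 22.0 ≈ 487.43
y: (8.3·868 + 1.4·2311 + 6.6·792 + 5.7·2744) / 22.0 = 31307.8 / 22.0 ≈ 1423.08

(487, 1423)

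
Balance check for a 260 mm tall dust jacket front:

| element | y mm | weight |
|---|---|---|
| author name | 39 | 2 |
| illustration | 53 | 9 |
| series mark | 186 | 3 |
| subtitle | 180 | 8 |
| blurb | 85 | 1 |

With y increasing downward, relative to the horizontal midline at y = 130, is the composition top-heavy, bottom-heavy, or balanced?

Weights sum to 2 + 9 + 3 + 8 + 1 = 23.
y-moment: 2·39 + 9·53 + 3·186 + 8·180 + 1·85 = 2638; centroid 2638/23 ≈ 114.70.
Since 114.7 is above (smaller y than) 130, the composition reads top-heavy.

top-heavy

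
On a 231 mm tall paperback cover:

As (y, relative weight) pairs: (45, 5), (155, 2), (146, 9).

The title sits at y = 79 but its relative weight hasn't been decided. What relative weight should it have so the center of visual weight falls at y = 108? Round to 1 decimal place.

w ≈ 4.2

Fixed elements: Σw = 5 + 2 + 9 = 16, Σw·y = 5·45 + 2·155 + 9·146 = 1849.
For the centroid to hit 108: (1849 + w·79) / (16 + w) = 108.
So w = (108·16 − 1849)/(79 − 108) = -121/-29 ≈ 4.17.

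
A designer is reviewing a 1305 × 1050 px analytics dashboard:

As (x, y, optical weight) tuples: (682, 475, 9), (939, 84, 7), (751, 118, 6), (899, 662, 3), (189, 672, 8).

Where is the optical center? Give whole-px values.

(649, 392)

Total weight = 9 + 7 + 6 + 3 + 8 = 33.
x-moment: 9·682 + 7·939 + 6·751 + 3·899 + 8·189 = 21426; centroid 21426/33 ≈ 649.27.
y-moment: 9·475 + 7·84 + 6·118 + 3·662 + 8·672 = 12933; centroid 12933/33 ≈ 391.91.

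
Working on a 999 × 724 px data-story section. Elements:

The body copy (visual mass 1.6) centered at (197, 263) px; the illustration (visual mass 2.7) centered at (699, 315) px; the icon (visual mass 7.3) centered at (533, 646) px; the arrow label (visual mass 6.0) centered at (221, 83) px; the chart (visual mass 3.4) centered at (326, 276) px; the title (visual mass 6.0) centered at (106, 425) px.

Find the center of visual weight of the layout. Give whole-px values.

(339, 369)

Weights sum to 1.6 + 2.7 + 7.3 + 6.0 + 3.4 + 6.0 = 27.0.
x-moment: 1.6·197 + 2.7·699 + 7.3·533 + 6.0·221 + 3.4·326 + 6.0·106 = 9163.8; centroid 9163.8/27.0 ≈ 339.40.
y-moment: 1.6·263 + 2.7·315 + 7.3·646 + 6.0·83 + 3.4·276 + 6.0·425 = 9973.5; centroid 9973.5/27.0 ≈ 369.39.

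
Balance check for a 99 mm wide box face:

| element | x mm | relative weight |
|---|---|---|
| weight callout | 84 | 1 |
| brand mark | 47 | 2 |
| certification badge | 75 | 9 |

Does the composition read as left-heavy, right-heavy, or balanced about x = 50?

Weights sum to 1 + 2 + 9 = 12.
x: (1·84 + 2·47 + 9·75) / 12 = 853 / 12 ≈ 71.08
71.1 lies right of the midline 50, so the layout is right-heavy.

right-heavy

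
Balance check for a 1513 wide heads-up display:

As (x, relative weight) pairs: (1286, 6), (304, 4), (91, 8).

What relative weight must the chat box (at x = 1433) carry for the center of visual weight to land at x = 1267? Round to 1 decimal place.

w ≈ 79.2

Existing Σw = 18 (6 + 4 + 8); existing moment 6·1286 + 4·304 + 8·91 = 9660.
Balance at x = 1267 requires (9660 + w·1433) / (18 + w) = 1267.
Solving: w = (1267·18 − 9660) / (1433 − 1267) = 13146 / 166 ≈ 79.19.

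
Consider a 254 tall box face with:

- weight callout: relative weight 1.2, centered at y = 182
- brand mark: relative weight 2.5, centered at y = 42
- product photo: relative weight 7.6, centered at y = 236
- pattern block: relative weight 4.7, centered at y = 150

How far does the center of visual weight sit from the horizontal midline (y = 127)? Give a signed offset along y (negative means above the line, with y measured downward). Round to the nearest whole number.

≈ 49

Weights sum to 1.2 + 2.5 + 7.6 + 4.7 = 16.0.
y: (1.2·182 + 2.5·42 + 7.6·236 + 4.7·150) / 16.0 = 2822.0 / 16.0 ≈ 176.38
Difference: 176.38 − 127 ≈ 49.38.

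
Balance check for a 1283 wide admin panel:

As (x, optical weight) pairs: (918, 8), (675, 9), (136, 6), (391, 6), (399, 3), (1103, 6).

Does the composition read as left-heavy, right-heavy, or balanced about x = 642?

Total weight = 8 + 9 + 6 + 6 + 3 + 6 = 38.
Σw·x = 24396; x̄ = 24396/38 ≈ 642.00.
642.00 = 642 exactly: balanced.

balanced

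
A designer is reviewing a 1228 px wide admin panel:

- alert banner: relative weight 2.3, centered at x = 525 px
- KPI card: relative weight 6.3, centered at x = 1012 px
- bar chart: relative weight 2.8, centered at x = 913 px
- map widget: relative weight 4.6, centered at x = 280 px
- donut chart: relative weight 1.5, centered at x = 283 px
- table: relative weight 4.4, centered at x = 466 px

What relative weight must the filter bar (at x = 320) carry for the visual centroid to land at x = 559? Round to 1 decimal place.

w ≈ 6.9

Existing Σw = 21.9 (2.3 + 6.3 + 2.8 + 4.6 + 1.5 + 4.4); existing moment 2.3·525 + 6.3·1012 + 2.8·913 + 4.6·280 + 1.5·283 + 4.4·466 = 13902.4.
Set Σw·x/Σw = 559: (13902.4 + 320w) = 559·(21.9 + w).
Rearranging, w·(320 − 559) = 559·21.9 − 13902.4 = -1660.3, so w ≈ -1660.3/-239 = 6.95.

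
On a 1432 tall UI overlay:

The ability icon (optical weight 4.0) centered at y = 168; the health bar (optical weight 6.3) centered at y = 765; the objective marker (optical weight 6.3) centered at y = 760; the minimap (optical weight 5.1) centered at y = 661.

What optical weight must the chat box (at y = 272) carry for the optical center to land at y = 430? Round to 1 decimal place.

Existing Σw = 21.7 (4.0 + 6.3 + 6.3 + 5.1); existing moment 4.0·168 + 6.3·765 + 6.3·760 + 5.1·661 = 13650.6.
Set Σw·y/Σw = 430: (13650.6 + 272w) = 430·(21.7 + w).
So w = (430·21.7 − 13650.6)/(272 − 430) = -4319.6/-158 ≈ 27.34.

w ≈ 27.3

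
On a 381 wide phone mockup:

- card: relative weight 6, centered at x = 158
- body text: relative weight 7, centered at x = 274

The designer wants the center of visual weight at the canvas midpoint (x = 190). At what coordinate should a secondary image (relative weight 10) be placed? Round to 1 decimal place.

x ≈ 150.4

After adding the secondary image, total weight = 6 + 7 + 10 = 23.
Along x: (2866 + 10·x) / 23 = 190 (existing moment 6·158 + 7·274 = 2866) ⇒ x = (4370 − 2866) / 10 ≈ 150.40.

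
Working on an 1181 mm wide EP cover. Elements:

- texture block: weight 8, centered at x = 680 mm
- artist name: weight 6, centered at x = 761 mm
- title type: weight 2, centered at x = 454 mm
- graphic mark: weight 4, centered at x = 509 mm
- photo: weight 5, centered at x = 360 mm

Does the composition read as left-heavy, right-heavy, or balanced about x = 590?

balanced

Total weight = 8 + 6 + 2 + 4 + 5 = 25.
Σw·x = 8·680 + 6·761 + 2·454 + 4·509 + 5·360 = 14750, so x̄ = 14750/25 ≈ 590.00.
That equals the midline 590 — balanced.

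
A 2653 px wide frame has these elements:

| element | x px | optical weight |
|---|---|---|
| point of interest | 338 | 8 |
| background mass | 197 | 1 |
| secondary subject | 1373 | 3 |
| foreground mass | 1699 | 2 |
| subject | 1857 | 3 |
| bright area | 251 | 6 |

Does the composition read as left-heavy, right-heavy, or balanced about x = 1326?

left-heavy

Total weight = 8 + 1 + 3 + 2 + 3 + 6 = 23.
Σw·x = 17495; x̄ = 17495/23 ≈ 760.65.
Since 760.7 is left of 1326, the composition reads left-heavy.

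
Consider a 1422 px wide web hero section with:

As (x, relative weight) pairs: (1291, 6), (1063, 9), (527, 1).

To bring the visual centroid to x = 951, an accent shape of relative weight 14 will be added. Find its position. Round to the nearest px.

With the accent shape, Σw becomes 6 + 9 + 1 + 14 = 30.
x: need Σw·x = 30·951 = 28530. Existing = 6·1291 + 9·1063 + 1·527 = 17840. Remainder 10690 / 14 ≈ 763.57.

x ≈ 764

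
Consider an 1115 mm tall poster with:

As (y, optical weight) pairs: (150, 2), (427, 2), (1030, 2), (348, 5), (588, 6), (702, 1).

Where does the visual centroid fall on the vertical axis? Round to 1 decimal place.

y ≈ 510.2

Σw = 2 + 2 + 2 + 5 + 6 + 1 = 18.
y: (2·150 + 2·427 + 2·1030 + 5·348 + 6·588 + 1·702) / 18 = 9184 / 18 ≈ 510.22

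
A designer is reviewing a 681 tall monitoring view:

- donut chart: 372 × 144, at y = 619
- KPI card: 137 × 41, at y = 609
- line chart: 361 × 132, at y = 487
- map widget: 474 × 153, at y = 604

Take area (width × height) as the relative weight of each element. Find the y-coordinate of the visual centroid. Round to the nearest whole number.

y ≈ 578

Areas: donut chart 372·144 = 53568, KPI card 137·41 = 5617, line chart 361·132 = 47652, map widget 474·153 = 72522. Total weight = 179359.
y-moment: 53568·619 + 5617·609 + 47652·487 + 72522·604 = 103589157; centroid 103589157/179359 ≈ 577.55.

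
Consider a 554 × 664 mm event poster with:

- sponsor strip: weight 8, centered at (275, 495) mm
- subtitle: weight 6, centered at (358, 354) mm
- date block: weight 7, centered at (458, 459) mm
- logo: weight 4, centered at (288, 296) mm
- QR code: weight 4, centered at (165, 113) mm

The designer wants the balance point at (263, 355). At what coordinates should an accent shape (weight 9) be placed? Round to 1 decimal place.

(69.8, 284.1)

With the accent shape, Σw becomes 8 + 6 + 7 + 4 + 4 + 9 = 38.
x: need Σw·x = 38·263 = 9994. Existing = 8·275 + 6·358 + 7·458 + 4·288 + 4·165 = 9366. Remainder 628 / 9 ≈ 69.78.
y: need Σw·y = 38·355 = 13490. Existing = 8·495 + 6·354 + 7·459 + 4·296 + 4·113 = 10933. Remainder 2557 / 9 ≈ 284.11.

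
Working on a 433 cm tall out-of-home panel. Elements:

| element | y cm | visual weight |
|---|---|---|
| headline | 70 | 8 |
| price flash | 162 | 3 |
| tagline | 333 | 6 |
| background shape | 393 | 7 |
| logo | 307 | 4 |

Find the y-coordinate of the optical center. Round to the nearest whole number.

Σw = 8 + 3 + 6 + 7 + 4 = 28.
Σw·y = 8·70 + 3·162 + 6·333 + 7·393 + 4·307 = 7023, so ȳ = 7023/28 ≈ 250.82.

y ≈ 251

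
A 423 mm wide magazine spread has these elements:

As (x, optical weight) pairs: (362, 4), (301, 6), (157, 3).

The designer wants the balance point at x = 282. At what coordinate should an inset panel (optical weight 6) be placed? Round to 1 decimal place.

x ≈ 272.2

New total weight: (4 + 6 + 3) + 6 = 19.
x: target moment 19×282 = 5358; current 4·362 + 6·301 + 3·157 = 3725; the inset panel supplies 1633, so x = 1633/6 ≈ 272.17.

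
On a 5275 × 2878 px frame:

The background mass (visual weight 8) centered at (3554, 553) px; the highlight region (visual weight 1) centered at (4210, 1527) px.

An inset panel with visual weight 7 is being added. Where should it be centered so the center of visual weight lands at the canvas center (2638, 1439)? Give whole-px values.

(1367, 2439)

With the inset panel, Σw becomes 8 + 1 + 7 = 16.
x: target moment 16×2638 = 42208; current 8·3554 + 1·4210 = 32642; the inset panel supplies 9566, so x = 9566/7 ≈ 1366.57.
y: target moment 16×1439 = 23024; current 8·553 + 1·1527 = 5951; the inset panel supplies 17073, so y = 17073/7 ≈ 2439.00.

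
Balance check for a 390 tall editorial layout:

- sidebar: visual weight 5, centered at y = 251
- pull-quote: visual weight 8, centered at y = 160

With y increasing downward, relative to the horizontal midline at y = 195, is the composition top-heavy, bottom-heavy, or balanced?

Total weight = 5 + 8 = 13.
Σw·y = 5·251 + 8·160 = 2535, so ȳ = 2535/13 ≈ 195.00.
The centroid 195.00 matches the midline at 195, so the layout is balanced.

balanced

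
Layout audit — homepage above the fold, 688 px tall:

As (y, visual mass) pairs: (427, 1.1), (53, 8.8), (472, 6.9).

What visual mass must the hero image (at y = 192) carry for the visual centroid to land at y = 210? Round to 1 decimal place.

w ≈ 36.9

Known weights sum to 1.1 + 8.8 + 6.9 = 16.8; their moment is 1.1·427 + 8.8·53 + 6.9·472 = 4192.9.
Set Σw·y/Σw = 210: (4192.9 + 192w) = 210·(16.8 + w).
Solving: w = (210·16.8 − 4192.9) / (192 − 210) = -664.9 / -18 ≈ 36.94.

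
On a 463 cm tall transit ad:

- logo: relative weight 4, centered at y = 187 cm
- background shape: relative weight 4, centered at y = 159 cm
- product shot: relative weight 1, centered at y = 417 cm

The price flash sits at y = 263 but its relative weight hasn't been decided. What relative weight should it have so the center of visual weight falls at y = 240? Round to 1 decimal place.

w ≈ 15.6

Existing Σw = 9 (4 + 4 + 1); existing moment 4·187 + 4·159 + 1·417 = 1801.
Set Σw·y/Σw = 240: (1801 + 263w) = 240·(9 + w).
So w = (240·9 − 1801)/(263 − 240) = 359/23 ≈ 15.61.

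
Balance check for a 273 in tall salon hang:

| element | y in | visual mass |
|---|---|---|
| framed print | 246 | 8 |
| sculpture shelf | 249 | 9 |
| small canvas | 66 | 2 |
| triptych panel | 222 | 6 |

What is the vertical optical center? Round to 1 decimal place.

y ≈ 226.9

Weights sum to 8 + 9 + 2 + 6 = 25.
Σw·y = 8·246 + 9·249 + 2·66 + 6·222 = 5673, so ȳ = 5673/25 ≈ 226.92.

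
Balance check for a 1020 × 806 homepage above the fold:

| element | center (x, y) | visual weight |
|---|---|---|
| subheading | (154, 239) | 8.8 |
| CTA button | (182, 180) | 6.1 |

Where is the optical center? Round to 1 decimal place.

Total weight = 8.8 + 6.1 = 14.9.
Σw·x = 8.8·154 + 6.1·182 = 2465.4, so x̄ = 2465.4/14.9 ≈ 165.46.
Σw·y = 8.8·239 + 6.1·180 = 3201.2, so ȳ = 3201.2/14.9 ≈ 214.85.

(165.5, 214.8)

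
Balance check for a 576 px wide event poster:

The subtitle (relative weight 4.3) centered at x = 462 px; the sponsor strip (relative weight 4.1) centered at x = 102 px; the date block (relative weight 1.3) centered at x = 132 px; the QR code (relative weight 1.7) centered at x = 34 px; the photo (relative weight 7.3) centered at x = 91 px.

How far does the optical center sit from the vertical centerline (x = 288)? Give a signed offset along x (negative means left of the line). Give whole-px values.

≈ -112 px

Total weight = 4.3 + 4.1 + 1.3 + 1.7 + 7.3 = 18.7.
Σw·x = 4.3·462 + 4.1·102 + 1.3·132 + 1.7·34 + 7.3·91 = 3298.5, so x̄ = 3298.5/18.7 ≈ 176.39.
Difference: 176.39 − 288 ≈ -111.61.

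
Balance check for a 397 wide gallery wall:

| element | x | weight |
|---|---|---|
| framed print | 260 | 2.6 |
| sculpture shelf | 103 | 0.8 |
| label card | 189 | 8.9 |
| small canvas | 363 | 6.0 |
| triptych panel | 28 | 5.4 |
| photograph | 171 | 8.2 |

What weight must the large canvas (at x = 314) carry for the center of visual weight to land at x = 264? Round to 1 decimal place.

Existing Σw = 31.9 (2.6 + 0.8 + 8.9 + 6.0 + 5.4 + 8.2); existing moment 2.6·260 + 0.8·103 + 8.9·189 + 6.0·363 + 5.4·28 + 8.2·171 = 6171.9.
For the centroid to hit 264: (6171.9 + w·314) / (31.9 + w) = 264.
Rearranging, w·(314 − 264) = 264·31.9 − 6171.9 = 2249.7, so w ≈ 2249.7/50 = 44.99.

w ≈ 45.0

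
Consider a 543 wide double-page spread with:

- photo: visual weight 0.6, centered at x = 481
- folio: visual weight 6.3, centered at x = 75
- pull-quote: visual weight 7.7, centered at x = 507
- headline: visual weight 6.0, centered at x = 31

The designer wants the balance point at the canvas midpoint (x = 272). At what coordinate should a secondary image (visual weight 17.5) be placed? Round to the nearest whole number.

With the secondary image, Σw becomes 0.6 + 6.3 + 7.7 + 6.0 + 17.5 = 38.1.
x: need Σw·x = 38.1·272 = 10363.2. Existing = 0.6·481 + 6.3·75 + 7.7·507 + 6.0·31 = 4851.0. Remainder 5512.2 / 17.5 ≈ 314.98.

x ≈ 315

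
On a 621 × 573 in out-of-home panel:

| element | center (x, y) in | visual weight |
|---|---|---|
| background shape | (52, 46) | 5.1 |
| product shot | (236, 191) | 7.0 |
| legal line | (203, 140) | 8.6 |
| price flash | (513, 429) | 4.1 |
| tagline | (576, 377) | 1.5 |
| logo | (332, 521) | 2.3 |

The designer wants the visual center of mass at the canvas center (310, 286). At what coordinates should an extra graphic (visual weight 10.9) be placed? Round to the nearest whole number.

(445, 459)

After adding the extra graphic, total weight = 5.1 + 7.0 + 8.6 + 4.1 + 1.5 + 2.3 + 10.9 = 39.5.
x: target moment 39.5×310 = 12245.0; current 5.1·52 + 7.0·236 + 8.6·203 + 4.1·513 + 1.5·576 + 2.3·332 = 7393.9; the extra graphic supplies 4851.1, so x = 4851.1/10.9 ≈ 445.06.
y: target moment 39.5×286 = 11297.0; current 5.1·46 + 7.0·191 + 8.6·140 + 4.1·429 + 1.5·377 + 2.3·521 = 6298.3; the extra graphic supplies 4998.7, so y = 4998.7/10.9 ≈ 458.60.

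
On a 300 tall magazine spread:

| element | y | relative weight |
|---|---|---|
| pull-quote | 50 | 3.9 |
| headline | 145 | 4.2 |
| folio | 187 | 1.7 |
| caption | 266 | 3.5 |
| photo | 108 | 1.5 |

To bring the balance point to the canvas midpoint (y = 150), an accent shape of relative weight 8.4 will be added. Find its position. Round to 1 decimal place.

y ≈ 150.6

New total weight: (3.9 + 4.2 + 1.7 + 3.5 + 1.5) + 8.4 = 23.2.
y: need Σw·y = 23.2·150 = 3480.0. Existing = 3.9·50 + 4.2·145 + 1.7·187 + 3.5·266 + 1.5·108 = 2214.9. Remainder 1265.1 / 8.4 ≈ 150.61.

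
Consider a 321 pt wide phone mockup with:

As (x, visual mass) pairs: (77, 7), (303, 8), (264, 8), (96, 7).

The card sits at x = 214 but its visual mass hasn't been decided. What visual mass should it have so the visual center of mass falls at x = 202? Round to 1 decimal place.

Fixed elements: Σw = 7 + 8 + 8 + 7 = 30, Σw·x = 7·77 + 8·303 + 8·264 + 7·96 = 5747.
Balance at x = 202 requires (5747 + w·214) / (30 + w) = 202.
Solving: w = (202·30 − 5747) / (214 − 202) = 313 / 12 ≈ 26.08.

w ≈ 26.1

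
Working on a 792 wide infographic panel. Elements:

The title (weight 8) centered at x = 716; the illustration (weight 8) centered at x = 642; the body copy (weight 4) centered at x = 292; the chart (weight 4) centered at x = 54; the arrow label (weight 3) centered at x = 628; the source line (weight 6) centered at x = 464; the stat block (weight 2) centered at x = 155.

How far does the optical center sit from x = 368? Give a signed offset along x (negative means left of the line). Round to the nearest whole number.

Total weight = 8 + 8 + 4 + 4 + 3 + 6 + 2 = 35.
x: (8·716 + 8·642 + 4·292 + 4·54 + 3·628 + 6·464 + 2·155) / 35 = 17226 / 35 ≈ 492.17
Offset from x = 368: 492.17 − 368 ≈ 124.17.

≈ 124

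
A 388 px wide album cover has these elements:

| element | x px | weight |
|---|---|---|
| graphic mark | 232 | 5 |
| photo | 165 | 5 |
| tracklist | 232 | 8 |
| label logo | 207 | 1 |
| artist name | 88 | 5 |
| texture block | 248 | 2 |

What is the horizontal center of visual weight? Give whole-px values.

x ≈ 192

Weights sum to 5 + 5 + 8 + 1 + 5 + 2 = 26.
Σw·x = 4984; x̄ = 4984/26 ≈ 191.69.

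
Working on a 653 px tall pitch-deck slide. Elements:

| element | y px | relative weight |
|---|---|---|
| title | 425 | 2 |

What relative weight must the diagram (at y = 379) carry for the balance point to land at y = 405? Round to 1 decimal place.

Known: weight 2 with moment 2·425 = 850.
Set Σw·y/Σw = 405: (850 + 379w) = 405·(2 + w).
So w = (405·2 − 850)/(379 − 405) = -40/-26 ≈ 1.54.

w ≈ 1.5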